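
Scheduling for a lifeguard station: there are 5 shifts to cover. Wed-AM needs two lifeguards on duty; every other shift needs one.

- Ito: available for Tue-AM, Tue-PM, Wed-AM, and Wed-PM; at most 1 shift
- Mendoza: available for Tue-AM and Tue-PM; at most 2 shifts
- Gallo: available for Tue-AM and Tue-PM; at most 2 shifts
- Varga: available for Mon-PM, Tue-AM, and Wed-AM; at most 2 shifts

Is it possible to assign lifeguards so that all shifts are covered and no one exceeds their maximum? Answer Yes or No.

Total capacity is 7 and 6 slots are needed, so capacity alone doesn't rule it out.
Shifts {Wed-AM, Wed-PM} need 3 worker-slots in total, but the lifeguards available for any of those shifts (Ito and Varga) can supply at most 2 among them. So no valid schedule exists.

No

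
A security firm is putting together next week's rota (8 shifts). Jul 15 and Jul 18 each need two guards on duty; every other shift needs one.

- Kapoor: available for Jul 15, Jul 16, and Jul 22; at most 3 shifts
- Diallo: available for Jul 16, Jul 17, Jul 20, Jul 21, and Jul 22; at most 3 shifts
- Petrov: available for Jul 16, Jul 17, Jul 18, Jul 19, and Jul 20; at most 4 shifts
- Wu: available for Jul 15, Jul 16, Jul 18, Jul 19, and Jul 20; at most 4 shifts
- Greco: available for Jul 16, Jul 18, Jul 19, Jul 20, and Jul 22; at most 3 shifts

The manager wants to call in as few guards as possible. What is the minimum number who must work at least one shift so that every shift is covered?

4

10 slots to fill and no one can take more than 4, so at least ⌈10/4⌉ = 3 guards are needed.
Shifts {Jul 15, Jul 18, Jul 21} need 5 slots, but among the guards available for them (Kapoor, Diallo, Petrov, Wu, and Greco) any 3 together supply at most 4. So 3 guards are not enough.
Kapoor, Diallo, Petrov, and Wu alone can cover everything: Jul 15→Kapoor+Wu, Jul 16→Kapoor, Jul 17→Diallo, Jul 18→Petrov+Wu, Jul 19→Petrov, Jul 20→Diallo, Jul 21→Diallo, Jul 22→Kapoor.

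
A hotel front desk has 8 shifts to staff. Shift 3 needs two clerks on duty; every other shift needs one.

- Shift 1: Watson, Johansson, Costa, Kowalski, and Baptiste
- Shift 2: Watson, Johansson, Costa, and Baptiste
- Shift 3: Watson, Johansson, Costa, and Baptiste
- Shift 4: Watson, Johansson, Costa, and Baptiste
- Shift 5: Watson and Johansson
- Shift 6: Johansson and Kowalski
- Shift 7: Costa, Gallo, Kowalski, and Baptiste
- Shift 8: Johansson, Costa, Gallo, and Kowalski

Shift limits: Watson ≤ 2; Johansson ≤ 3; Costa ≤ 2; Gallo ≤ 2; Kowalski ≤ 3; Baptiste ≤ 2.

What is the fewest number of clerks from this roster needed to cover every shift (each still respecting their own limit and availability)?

4

9 slots to fill and no one can take more than 3, so at least ⌈9/3⌉ = 3 clerks are needed.
Any 3 clerks together have capacity at most 3+3+2 = 8 < 9 slots, so 3 can never suffice.
Watson, Johansson, Costa, and Gallo alone can cover everything: Shift 1→Watson, Shift 2→Johansson, Shift 3→Johansson+Costa, Shift 4→Costa, Shift 5→Watson, Shift 6→Johansson, Shift 7→Gallo, Shift 8→Gallo.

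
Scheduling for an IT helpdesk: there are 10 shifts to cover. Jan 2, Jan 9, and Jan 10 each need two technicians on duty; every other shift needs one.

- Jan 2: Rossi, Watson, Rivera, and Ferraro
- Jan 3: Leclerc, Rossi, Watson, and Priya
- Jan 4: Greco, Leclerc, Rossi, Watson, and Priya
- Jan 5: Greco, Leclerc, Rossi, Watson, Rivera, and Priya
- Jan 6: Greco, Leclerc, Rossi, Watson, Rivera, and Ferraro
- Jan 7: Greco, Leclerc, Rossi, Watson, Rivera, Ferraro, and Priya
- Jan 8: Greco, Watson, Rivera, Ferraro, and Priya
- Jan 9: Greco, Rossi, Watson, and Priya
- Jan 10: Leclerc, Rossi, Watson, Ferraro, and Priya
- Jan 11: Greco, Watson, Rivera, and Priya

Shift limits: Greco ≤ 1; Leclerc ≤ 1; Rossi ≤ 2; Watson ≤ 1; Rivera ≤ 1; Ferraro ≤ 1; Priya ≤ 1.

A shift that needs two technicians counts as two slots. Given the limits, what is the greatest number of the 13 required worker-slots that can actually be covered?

8

Total capacity across all technicians is 1+1+2+1+1+1+1 = 8, and 13 slots are needed, so at most 8 can be filled.
An assignment achieving 8: Jan 2→Rossi+Watson, Jan 3→Leclerc, Jan 4→Priya, Jan 8→Ferraro, Jan 9→Greco+Rossi, Jan 11→Rivera.
Loads: Greco 1/1, Leclerc 1/1, Rossi 2/2, Watson 1/1, Rivera 1/1, Ferraro 1/1, Priya 1/1.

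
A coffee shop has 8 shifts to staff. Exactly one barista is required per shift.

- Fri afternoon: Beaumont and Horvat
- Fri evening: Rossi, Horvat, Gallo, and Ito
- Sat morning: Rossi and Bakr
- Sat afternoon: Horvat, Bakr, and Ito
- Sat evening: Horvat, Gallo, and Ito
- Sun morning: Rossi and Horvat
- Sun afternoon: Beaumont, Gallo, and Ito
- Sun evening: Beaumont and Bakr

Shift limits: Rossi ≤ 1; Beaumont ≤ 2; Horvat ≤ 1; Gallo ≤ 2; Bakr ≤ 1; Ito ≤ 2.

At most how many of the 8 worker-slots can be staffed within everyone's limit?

8

Total capacity across all baristas is 1+2+1+2+1+2 = 9, and 8 slots are needed, so at most 8 can be filled.
An assignment achieving 8: Fri afternoon→Beaumont, Fri evening→Ito, Sat morning→Rossi, Sat afternoon→Bakr, Sat evening→Gallo, Sun morning→Horvat, Sun afternoon→Gallo, Sun evening→Beaumont.
Loads: Rossi 1/1, Beaumont 2/2, Horvat 1/1, Gallo 2/2, Bakr 1/1, Ito 1/2.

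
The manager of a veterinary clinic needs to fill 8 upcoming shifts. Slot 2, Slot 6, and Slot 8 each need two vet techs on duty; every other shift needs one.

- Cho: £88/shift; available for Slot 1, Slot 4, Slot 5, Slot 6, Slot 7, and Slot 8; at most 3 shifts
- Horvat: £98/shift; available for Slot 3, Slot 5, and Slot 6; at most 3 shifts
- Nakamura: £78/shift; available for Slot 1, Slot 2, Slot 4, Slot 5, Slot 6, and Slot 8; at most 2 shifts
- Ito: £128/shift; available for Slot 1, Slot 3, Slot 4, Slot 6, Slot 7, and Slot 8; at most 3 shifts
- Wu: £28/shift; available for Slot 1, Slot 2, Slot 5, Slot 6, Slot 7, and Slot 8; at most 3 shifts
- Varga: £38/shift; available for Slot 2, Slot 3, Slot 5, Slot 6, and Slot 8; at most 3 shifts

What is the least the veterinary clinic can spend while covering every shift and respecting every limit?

£618

Picking the cheapest available vet tech for each shift independently would cost £398, but that ignores the shift limits.
An optimal schedule: Slot 1→Wu, Slot 2→Wu+Varga, Slot 3→Varga, Slot 4→Nakamura, Slot 5→Cho, Slot 6→Nakamura+Cho, Slot 7→Wu, Slot 8→Varga+Cho.
Total: 28 + 28 + 38 + 38 + 78 + 88 + 78 + 88 + 28 + 38 + 88 = £618.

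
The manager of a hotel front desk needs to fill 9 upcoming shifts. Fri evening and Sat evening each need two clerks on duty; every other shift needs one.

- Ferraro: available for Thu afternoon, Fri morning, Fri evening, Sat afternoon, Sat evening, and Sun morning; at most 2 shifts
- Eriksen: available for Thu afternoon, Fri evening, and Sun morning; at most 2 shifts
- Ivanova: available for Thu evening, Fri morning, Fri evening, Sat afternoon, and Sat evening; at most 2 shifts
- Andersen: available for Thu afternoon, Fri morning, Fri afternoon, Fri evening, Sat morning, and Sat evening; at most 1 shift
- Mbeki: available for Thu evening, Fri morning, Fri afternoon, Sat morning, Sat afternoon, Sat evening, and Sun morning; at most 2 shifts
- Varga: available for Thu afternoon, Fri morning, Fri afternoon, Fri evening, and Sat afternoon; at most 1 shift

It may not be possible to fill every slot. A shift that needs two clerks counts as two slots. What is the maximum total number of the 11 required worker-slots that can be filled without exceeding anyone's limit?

10

Total capacity across all clerks is 2+2+2+1+2+1 = 10, and 11 slots are needed, so at most 10 can be filled.
An assignment achieving 10: Thu afternoon→Eriksen, Thu evening→Ivanova, Fri morning→Varga, Fri afternoon→Mbeki, Fri evening→Eriksen, Sat morning→Andersen, Sat afternoon→Ferraro, Sat evening→Ivanova+Mbeki, Sun morning→Ferraro.
Loads: Ferraro 2/2, Eriksen 2/2, Ivanova 2/2, Andersen 1/1, Mbeki 2/2, Varga 1/1.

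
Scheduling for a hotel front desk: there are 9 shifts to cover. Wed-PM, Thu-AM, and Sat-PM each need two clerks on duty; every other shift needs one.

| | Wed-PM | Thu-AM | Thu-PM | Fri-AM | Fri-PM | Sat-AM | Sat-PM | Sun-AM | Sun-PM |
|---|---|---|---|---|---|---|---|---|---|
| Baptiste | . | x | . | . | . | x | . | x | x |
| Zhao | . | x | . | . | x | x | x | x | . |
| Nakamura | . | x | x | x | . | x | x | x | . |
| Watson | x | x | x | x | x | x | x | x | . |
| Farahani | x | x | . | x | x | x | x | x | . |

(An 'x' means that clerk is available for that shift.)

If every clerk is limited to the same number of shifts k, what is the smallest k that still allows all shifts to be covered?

With 5 clerks and 12 worker-slots to fill, someone must work at least ⌈12/5⌉ = 3 shifts, so k ≥ 3.
k = 3 works: Wed-PM→Watson+Farahani, Thu-AM→Zhao+Watson, Thu-PM→Nakamura, Fri-AM→Nakamura, Fri-PM→Zhao, Sat-AM→Baptiste, Sat-PM→Zhao+Nakamura, Sun-AM→Baptiste, Sun-PM→Baptiste.
Loads: Baptiste 3, Zhao 3, Nakamura 3, Watson 2, Farahani 1 — all ≤ 3.

3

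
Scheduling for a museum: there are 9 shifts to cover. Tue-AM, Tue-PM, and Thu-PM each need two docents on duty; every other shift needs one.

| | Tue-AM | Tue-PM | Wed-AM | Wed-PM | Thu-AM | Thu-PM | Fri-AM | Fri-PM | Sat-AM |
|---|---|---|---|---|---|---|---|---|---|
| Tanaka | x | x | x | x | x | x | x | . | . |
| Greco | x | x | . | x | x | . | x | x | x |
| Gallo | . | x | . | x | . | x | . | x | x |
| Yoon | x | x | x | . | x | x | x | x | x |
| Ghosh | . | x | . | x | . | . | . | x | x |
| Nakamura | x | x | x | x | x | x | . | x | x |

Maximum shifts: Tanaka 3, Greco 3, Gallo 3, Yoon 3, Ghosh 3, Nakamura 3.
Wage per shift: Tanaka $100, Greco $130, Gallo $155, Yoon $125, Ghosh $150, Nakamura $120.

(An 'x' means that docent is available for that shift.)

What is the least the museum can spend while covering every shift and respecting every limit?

$1425

Picking the cheapest available docent for each shift independently would cost $1300, but that ignores the shift limits.
An optimal schedule: Tue-AM→Yoon+Greco, Tue-PM→Yoon+Greco, Wed-AM→Tanaka, Wed-PM→Nakamura, Thu-AM→Tanaka, Thu-PM→Nakamura+Yoon, Fri-AM→Tanaka, Fri-PM→Nakamura, Sat-AM→Greco.
Total: 125 + 130 + 125 + 130 + 100 + 120 + 100 + 120 + 125 + 100 + 120 + 130 = $1425.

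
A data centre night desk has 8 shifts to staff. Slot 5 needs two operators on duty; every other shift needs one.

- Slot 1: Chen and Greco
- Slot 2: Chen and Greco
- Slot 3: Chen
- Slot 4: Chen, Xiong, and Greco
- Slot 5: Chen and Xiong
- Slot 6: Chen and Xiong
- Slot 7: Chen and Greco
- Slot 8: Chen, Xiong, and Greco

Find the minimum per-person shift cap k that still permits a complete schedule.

3

With 3 operators and 9 worker-slots to fill, someone must work at least ⌈9/3⌉ = 3 shifts, so k ≥ 3.
k = 3 works: Slot 1→Chen, Slot 2→Greco, Slot 3→Chen, Slot 4→Xiong, Slot 5→Chen+Xiong, Slot 6→Xiong, Slot 7→Greco, Slot 8→Greco.
Loads: Chen 3, Xiong 3, Greco 3 — all ≤ 3.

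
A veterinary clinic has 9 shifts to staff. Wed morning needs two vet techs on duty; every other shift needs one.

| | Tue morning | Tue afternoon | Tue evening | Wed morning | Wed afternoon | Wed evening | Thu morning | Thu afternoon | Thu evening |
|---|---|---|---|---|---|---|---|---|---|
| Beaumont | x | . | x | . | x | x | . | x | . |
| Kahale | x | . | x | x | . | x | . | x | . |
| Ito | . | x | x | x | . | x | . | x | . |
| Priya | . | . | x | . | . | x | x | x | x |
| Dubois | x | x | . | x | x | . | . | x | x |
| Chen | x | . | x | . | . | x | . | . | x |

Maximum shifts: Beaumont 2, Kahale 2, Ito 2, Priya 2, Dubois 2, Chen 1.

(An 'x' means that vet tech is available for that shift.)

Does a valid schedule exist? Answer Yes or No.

Yes

Thu morning can only be covered by Priya, so that assignment is forced.
One valid schedule: Tue morning→Beaumont, Tue afternoon→Ito, Tue evening→Kahale, Wed morning→Kahale+Ito, Wed afternoon→Beaumont, Wed evening→Chen, Thu morning→Priya, Thu afternoon→Dubois, Thu evening→Priya.
Loads: Beaumont 2/2, Kahale 2/2, Ito 2/2, Priya 2/2, Dubois 1/2, Chen 1/1 — all within limits.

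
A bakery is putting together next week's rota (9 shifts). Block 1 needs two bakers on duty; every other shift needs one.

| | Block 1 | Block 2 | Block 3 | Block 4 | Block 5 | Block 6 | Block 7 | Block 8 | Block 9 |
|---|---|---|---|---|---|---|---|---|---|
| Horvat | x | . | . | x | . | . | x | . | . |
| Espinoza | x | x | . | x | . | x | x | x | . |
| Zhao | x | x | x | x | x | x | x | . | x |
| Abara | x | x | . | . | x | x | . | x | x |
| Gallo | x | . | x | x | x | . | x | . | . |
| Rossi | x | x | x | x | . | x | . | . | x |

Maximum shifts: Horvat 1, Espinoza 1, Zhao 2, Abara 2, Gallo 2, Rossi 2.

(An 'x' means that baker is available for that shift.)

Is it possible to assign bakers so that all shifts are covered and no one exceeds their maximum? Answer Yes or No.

One valid schedule: Block 1→Gallo+Rossi, Block 2→Abara, Block 3→Zhao, Block 4→Gallo, Block 5→Zhao, Block 6→Rossi, Block 7→Horvat, Block 8→Espinoza, Block 9→Abara.
Loads: Horvat 1/1, Espinoza 1/1, Zhao 2/2, Abara 2/2, Gallo 2/2, Rossi 2/2 — all within limits.

Yes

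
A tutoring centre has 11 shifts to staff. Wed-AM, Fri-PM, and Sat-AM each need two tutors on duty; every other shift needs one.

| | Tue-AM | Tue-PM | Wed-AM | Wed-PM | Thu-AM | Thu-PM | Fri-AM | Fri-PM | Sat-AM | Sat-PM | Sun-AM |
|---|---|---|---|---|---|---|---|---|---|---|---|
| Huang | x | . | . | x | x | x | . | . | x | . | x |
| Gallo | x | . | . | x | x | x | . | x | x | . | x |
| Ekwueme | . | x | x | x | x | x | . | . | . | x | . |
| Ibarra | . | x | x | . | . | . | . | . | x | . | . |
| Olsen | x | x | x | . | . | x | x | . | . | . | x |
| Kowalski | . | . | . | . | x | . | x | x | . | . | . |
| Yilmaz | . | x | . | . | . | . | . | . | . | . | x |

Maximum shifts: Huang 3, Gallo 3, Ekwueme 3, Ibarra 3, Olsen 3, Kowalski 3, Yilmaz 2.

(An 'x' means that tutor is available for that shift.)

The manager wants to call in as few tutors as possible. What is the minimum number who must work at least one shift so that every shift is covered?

14 slots to fill and no one can take more than 3, so at least ⌈14/3⌉ = 5 tutors are needed.
Huang, Gallo, Ekwueme, Ibarra, and Kowalski alone can cover everything: Tue-AM→Huang, Tue-PM→Ekwueme, Wed-AM→Ekwueme+Ibarra, Wed-PM→Huang, Thu-AM→Kowalski, Thu-PM→Gallo, Fri-AM→Kowalski, Fri-PM→Gallo+Kowalski, Sat-AM→Gallo+Ibarra, Sat-PM→Ekwueme, Sun-AM→Huang.

5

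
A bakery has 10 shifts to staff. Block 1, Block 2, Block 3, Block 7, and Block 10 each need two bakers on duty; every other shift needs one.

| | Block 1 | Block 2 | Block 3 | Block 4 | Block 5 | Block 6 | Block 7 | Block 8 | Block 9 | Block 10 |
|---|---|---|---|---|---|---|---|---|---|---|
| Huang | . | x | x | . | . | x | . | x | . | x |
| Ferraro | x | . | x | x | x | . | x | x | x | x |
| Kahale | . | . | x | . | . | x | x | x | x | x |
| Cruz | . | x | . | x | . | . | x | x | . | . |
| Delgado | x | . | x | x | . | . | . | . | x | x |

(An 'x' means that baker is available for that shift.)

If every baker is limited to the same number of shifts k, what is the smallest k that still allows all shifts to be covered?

With 5 bakers and 15 worker-slots to fill, someone must work at least ⌈15/5⌉ = 3 shifts, so k ≥ 3.
k = 3 works: Block 1→Ferraro+Delgado, Block 2→Huang+Cruz, Block 3→Huang+Delgado, Block 4→Ferraro, Block 5→Ferraro, Block 6→Huang, Block 7→Kahale+Cruz, Block 8→Cruz, Block 9→Kahale, Block 10→Kahale+Delgado.
Loads: Huang 3, Ferraro 3, Kahale 3, Cruz 3, Delgado 3 — all ≤ 3.

3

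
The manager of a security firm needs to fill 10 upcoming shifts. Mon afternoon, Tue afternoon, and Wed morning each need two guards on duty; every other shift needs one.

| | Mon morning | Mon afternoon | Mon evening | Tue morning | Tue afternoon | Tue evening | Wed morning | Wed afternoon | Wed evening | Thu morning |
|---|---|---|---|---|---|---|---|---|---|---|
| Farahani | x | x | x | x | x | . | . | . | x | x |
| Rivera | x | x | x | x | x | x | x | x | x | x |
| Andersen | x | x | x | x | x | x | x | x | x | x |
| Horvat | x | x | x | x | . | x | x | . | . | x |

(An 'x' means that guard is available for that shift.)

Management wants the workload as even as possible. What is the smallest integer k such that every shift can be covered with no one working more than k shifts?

4

With 4 guards and 13 worker-slots to fill, someone must work at least ⌈13/4⌉ = 4 shifts, so k ≥ 4.
k = 4 works: Mon morning→Farahani, Mon afternoon→Andersen+Horvat, Mon evening→Farahani, Tue morning→Andersen, Tue afternoon→Farahani+Rivera, Tue evening→Rivera, Wed morning→Rivera+Andersen, Wed afternoon→Rivera, Wed evening→Farahani, Thu morning→Andersen.
Loads: Farahani 4, Rivera 4, Andersen 4, Horvat 1 — all ≤ 4.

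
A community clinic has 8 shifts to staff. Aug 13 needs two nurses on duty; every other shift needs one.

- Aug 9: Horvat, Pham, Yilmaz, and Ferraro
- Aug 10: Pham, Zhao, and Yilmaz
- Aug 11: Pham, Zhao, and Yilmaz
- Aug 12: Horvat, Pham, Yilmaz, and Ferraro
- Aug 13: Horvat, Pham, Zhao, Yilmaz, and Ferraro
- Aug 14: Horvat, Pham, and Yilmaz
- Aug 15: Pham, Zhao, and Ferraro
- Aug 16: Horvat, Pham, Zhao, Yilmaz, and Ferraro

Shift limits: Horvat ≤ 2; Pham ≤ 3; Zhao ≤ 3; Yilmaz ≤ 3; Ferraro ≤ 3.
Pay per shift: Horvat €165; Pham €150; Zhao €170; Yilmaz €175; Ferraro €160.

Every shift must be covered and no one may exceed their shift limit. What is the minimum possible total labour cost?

Picking the cheapest available nurse for each shift independently would cost €1360, but that ignores the shift limits.
An optimal schedule: Aug 9→Ferraro, Aug 10→Pham, Aug 11→Pham, Aug 12→Ferraro, Aug 13→Horvat+Zhao, Aug 14→Pham, Aug 15→Ferraro, Aug 16→Horvat.
Total: 160 + 150 + 150 + 160 + 165 + 170 + 150 + 160 + 165 = €1430.

€1430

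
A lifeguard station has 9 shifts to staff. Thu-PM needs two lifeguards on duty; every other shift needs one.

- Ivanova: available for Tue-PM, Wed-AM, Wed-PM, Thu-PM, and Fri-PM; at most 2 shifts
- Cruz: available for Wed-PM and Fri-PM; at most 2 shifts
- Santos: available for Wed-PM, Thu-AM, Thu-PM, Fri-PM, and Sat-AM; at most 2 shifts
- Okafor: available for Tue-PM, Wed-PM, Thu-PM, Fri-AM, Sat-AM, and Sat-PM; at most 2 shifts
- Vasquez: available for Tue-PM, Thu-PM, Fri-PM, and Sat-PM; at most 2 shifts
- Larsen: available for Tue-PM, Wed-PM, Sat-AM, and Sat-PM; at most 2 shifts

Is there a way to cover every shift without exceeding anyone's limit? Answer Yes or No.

Yes

Wed-AM can only be covered by Ivanova, so that assignment is forced.
Thu-AM can only be covered by Santos, so that assignment is forced.
Fri-AM can only be covered by Okafor, so that assignment is forced.
One valid schedule: Tue-PM→Vasquez, Wed-AM→Ivanova, Wed-PM→Cruz, Thu-AM→Santos, Thu-PM→Ivanova+Vasquez, Fri-AM→Okafor, Fri-PM→Cruz, Sat-AM→Santos, Sat-PM→Okafor.
Loads: Ivanova 2/2, Cruz 2/2, Santos 2/2, Okafor 2/2, Vasquez 2/2, Larsen 0/2 — all within limits.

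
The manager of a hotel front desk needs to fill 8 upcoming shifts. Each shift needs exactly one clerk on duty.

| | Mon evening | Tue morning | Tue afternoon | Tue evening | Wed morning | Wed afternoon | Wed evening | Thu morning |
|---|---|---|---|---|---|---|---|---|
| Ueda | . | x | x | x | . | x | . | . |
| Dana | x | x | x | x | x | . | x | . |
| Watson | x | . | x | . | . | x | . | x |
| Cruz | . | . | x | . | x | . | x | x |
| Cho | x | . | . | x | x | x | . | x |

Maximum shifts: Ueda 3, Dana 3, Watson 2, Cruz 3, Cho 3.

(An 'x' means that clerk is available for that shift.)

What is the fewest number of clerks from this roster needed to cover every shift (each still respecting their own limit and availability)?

3

8 slots to fill and no one can take more than 3, so at least ⌈8/3⌉ = 3 clerks are needed.
Ueda, Dana, and Watson alone can cover everything: Mon evening→Dana, Tue morning→Ueda, Tue afternoon→Watson, Tue evening→Ueda, Wed morning→Dana, Wed afternoon→Ueda, Wed evening→Dana, Thu morning→Watson.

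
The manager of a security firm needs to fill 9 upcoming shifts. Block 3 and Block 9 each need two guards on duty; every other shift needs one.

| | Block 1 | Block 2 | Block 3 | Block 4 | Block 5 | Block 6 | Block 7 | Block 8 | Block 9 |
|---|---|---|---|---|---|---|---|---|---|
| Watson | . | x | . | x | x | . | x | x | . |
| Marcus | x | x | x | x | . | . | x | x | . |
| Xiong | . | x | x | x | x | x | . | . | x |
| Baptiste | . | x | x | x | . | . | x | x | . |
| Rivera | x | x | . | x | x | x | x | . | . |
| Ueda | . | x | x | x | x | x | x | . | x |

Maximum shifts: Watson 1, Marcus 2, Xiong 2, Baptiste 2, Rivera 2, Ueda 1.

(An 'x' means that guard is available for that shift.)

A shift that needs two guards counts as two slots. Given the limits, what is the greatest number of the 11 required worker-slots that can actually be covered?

Total capacity across all guards is 1+2+2+2+2+1 = 10, and 11 slots are needed, so at most 10 can be filled.
An assignment achieving 10: Block 1→Marcus, Block 2→Rivera, Block 3→Marcus+Baptiste, Block 5→Rivera, Block 6→Xiong, Block 7→Baptiste, Block 8→Watson, Block 9→Xiong+Ueda.
Loads: Watson 1/1, Marcus 2/2, Xiong 2/2, Baptiste 2/2, Rivera 2/2, Ueda 1/1.

10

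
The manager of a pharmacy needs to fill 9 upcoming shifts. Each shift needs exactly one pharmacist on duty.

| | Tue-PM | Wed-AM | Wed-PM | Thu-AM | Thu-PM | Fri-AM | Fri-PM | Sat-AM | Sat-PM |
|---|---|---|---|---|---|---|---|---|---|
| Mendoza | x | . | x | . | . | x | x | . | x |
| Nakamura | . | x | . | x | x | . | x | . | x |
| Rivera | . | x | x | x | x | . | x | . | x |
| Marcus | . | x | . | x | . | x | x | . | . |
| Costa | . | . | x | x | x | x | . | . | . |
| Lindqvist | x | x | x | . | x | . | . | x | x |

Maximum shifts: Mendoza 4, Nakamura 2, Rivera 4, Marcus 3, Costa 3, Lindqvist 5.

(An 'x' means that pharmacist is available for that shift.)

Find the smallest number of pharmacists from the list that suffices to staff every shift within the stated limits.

9 slots to fill and no one can take more than 5, so at least ⌈9/5⌉ = 2 pharmacists are needed.
No set of 2 pharmacists can cover every shift (each such set leaves at least one shift with no one available or exceeds a cap).
Mendoza, Nakamura, and Lindqvist alone can cover everything: Tue-PM→Mendoza, Wed-AM→Nakamura, Wed-PM→Mendoza, Thu-AM→Nakamura, Thu-PM→Lindqvist, Fri-AM→Mendoza, Fri-PM→Mendoza, Sat-AM→Lindqvist, Sat-PM→Lindqvist.

3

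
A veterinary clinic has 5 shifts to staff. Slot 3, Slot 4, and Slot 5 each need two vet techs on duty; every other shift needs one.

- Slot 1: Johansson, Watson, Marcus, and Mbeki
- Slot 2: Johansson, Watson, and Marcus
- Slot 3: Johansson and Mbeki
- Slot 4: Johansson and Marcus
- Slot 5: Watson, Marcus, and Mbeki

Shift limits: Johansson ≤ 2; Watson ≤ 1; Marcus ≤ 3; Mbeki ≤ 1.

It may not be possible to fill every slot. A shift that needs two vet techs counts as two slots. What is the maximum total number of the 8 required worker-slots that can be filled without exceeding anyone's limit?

Total capacity across all vet techs is 2+1+3+1 = 7, and 8 slots are needed, so at most 7 can be filled.
An assignment achieving 7: Slot 1→Marcus, Slot 2→Watson, Slot 3→Johansson+Mbeki, Slot 4→Johansson+Marcus, Slot 5→Marcus.
Loads: Johansson 2/2, Watson 1/1, Marcus 3/3, Mbeki 1/1.

7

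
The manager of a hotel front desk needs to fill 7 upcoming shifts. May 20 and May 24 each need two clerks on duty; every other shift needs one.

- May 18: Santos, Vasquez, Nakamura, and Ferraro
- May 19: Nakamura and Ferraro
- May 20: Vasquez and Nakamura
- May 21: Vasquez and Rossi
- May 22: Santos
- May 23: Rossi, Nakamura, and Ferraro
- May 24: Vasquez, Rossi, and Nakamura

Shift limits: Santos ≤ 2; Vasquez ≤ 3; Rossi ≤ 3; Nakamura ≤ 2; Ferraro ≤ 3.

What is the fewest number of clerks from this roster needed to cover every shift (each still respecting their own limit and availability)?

9 slots to fill and no one can take more than 3, so at least ⌈9/3⌉ = 3 clerks are needed.
Shifts {May 19, May 20, May 22, May 24} need 6 slots, but among the clerks available for them (Santos, Vasquez, Rossi, Nakamura, and Ferraro) any 3 together supply at most 5. So 3 clerks are not enough.
Santos, Vasquez, Rossi, and Nakamura alone can cover everything: May 18→Santos, May 19→Nakamura, May 20→Vasquez+Nakamura, May 21→Vasquez, May 22→Santos, May 23→Rossi, May 24→Vasquez+Rossi.

4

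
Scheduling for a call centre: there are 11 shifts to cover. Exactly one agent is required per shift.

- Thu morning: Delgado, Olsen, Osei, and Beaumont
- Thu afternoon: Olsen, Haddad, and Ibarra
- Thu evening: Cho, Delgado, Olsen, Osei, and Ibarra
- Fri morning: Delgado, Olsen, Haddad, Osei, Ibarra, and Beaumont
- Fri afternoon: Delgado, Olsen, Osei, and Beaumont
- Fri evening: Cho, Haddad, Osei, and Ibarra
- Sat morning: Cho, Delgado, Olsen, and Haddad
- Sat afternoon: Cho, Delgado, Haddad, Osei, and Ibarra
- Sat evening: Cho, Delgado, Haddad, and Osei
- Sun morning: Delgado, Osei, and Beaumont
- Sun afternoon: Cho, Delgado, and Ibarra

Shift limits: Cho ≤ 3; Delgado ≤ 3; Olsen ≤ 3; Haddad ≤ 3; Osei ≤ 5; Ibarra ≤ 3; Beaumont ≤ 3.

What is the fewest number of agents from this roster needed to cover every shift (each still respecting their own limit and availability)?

3

11 slots to fill and no one can take more than 5, so at least ⌈11/5⌉ = 3 agents are needed.
Cho, Olsen, and Osei alone can cover everything: Thu morning→Olsen, Thu afternoon→Olsen, Thu evening→Osei, Fri morning→Olsen, Fri afternoon→Osei, Fri evening→Cho, Sat morning→Cho, Sat afternoon→Osei, Sat evening→Osei, Sun morning→Osei, Sun afternoon→Cho.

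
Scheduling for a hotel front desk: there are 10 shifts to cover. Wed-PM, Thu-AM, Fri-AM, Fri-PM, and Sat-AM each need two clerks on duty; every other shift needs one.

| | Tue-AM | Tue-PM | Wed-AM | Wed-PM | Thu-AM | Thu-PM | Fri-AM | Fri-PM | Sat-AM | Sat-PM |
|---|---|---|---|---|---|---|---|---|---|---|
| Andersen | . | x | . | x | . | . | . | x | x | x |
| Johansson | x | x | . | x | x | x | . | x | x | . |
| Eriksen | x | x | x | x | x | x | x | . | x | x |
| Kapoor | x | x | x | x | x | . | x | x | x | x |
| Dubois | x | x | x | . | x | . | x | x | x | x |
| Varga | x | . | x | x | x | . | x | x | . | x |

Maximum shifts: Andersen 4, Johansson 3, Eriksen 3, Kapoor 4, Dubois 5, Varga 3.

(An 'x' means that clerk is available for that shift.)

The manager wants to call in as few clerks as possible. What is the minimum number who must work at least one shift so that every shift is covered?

4

15 slots to fill and no one can take more than 5, so at least ⌈15/5⌉ = 3 clerks are needed.
Any 3 clerks together have capacity at most 5+4+4 = 13 < 15 slots, so 3 can never suffice.
Andersen, Johansson, Eriksen, and Dubois alone can cover everything: Tue-AM→Johansson, Tue-PM→Dubois, Wed-AM→Eriksen, Wed-PM→Andersen+Johansson, Thu-AM→Eriksen+Dubois, Thu-PM→Johansson, Fri-AM→Eriksen+Dubois, Fri-PM→Andersen+Dubois, Sat-AM→Andersen+Dubois, Sat-PM→Andersen.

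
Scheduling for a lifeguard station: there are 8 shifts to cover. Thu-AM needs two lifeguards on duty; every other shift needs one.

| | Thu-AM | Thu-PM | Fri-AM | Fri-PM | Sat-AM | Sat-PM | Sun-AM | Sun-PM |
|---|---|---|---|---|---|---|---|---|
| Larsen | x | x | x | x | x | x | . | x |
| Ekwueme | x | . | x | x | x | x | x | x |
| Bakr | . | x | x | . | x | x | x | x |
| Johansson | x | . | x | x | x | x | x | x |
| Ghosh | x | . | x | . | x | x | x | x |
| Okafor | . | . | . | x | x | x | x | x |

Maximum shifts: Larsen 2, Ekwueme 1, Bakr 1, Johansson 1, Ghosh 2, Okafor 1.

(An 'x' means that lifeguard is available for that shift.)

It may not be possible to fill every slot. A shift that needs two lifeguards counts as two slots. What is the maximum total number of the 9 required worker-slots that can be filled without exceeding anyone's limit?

Total capacity across all lifeguards is 2+1+1+1+2+1 = 8, and 9 slots are needed, so at most 8 can be filled.
An assignment achieving 8: Thu-AM→Larsen+Ekwueme, Thu-PM→Larsen, Fri-AM→Bakr, Fri-PM→Johansson, Sat-AM→Ghosh, Sat-PM→Okafor, Sun-AM→Ghosh.
Loads: Larsen 2/2, Ekwueme 1/1, Bakr 1/1, Johansson 1/1, Ghosh 2/2, Okafor 1/1.

8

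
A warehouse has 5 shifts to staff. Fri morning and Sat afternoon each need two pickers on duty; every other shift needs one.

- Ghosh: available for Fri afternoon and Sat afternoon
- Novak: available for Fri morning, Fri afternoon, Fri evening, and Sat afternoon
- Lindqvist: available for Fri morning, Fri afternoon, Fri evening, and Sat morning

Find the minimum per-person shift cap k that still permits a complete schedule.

With 3 pickers and 7 worker-slots to fill, someone must work at least ⌈7/3⌉ = 3 shifts, so k ≥ 3.
k = 3 works: Fri morning→Novak+Lindqvist, Fri afternoon→Ghosh, Fri evening→Novak, Sat morning→Lindqvist, Sat afternoon→Ghosh+Novak.
Loads: Ghosh 2, Novak 3, Lindqvist 2 — all ≤ 3.

3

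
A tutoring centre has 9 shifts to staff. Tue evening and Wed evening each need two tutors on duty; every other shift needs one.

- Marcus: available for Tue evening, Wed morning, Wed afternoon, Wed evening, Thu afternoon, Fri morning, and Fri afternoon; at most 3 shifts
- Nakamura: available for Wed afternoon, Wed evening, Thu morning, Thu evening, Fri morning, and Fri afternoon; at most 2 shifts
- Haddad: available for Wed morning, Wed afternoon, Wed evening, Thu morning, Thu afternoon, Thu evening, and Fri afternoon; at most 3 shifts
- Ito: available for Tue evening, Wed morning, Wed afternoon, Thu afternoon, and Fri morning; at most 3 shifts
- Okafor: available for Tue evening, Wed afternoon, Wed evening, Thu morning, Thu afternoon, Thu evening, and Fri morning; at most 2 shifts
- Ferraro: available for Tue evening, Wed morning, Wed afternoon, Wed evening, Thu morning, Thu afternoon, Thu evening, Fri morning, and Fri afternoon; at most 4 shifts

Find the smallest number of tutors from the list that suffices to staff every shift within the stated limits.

11 slots to fill and no one can take more than 4, so at least ⌈11/4⌉ = 3 tutors are needed.
Any 3 tutors together have capacity at most 4+3+3 = 10 < 11 slots, so 3 can never suffice.
Marcus, Nakamura, Haddad, and Ito alone can cover everything: Tue evening→Marcus+Ito, Wed morning→Marcus, Wed afternoon→Ito, Wed evening→Marcus+Haddad, Thu morning→Nakamura, Thu afternoon→Haddad, Thu evening→Nakamura, Fri morning→Ito, Fri afternoon→Haddad.

4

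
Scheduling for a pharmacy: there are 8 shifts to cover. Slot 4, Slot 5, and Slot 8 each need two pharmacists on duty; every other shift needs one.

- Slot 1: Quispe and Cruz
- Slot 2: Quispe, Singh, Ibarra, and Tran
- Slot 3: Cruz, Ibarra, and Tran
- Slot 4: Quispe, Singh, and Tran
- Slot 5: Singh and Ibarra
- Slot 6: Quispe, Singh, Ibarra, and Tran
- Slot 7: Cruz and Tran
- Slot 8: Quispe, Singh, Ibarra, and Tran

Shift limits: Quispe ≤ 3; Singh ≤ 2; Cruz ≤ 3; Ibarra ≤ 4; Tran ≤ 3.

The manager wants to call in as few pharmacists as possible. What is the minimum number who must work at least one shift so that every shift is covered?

11 slots to fill and no one can take more than 4, so at least ⌈11/4⌉ = 3 pharmacists are needed.
Any 3 pharmacists together have capacity at most 4+3+3 = 10 < 11 slots, so 3 can never suffice.
Quispe, Singh, Cruz, and Ibarra alone can cover everything: Slot 1→Quispe, Slot 2→Ibarra, Slot 3→Cruz, Slot 4→Quispe+Singh, Slot 5→Singh+Ibarra, Slot 6→Ibarra, Slot 7→Cruz, Slot 8→Quispe+Ibarra.

4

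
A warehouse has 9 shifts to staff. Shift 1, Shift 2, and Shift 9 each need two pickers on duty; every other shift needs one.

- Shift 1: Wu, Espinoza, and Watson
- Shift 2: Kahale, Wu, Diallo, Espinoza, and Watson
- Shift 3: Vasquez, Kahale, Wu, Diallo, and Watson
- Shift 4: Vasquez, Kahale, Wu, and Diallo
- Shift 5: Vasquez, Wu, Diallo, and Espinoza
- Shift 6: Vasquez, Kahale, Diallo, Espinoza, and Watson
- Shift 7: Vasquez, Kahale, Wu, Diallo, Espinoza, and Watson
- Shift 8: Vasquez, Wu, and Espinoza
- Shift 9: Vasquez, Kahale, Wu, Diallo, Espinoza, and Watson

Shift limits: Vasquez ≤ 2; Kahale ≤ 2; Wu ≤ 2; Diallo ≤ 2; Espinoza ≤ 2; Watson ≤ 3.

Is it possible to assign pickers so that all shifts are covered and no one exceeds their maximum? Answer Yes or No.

One valid schedule: Shift 1→Wu+Espinoza, Shift 2→Diallo+Watson, Shift 3→Kahale, Shift 4→Vasquez, Shift 5→Wu, Shift 6→Kahale, Shift 7→Diallo, Shift 8→Vasquez, Shift 9→Espinoza+Watson.
Loads: Vasquez 2/2, Kahale 2/2, Wu 2/2, Diallo 2/2, Espinoza 2/2, Watson 2/3 — all within limits.

Yes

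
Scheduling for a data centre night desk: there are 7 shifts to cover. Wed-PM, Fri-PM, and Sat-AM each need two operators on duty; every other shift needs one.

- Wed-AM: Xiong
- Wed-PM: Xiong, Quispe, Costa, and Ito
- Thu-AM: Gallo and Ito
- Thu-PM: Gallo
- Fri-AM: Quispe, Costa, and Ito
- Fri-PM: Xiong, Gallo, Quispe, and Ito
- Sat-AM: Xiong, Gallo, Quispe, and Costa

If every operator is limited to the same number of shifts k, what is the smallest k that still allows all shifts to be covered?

With 5 operators and 10 worker-slots to fill, someone must work at least ⌈10/5⌉ = 2 shifts, so k ≥ 2.
k = 2 works: Wed-AM→Xiong, Wed-PM→Costa+Ito, Thu-AM→Gallo, Thu-PM→Gallo, Fri-AM→Quispe, Fri-PM→Xiong+Ito, Sat-AM→Quispe+Costa.
Loads: Xiong 2, Gallo 2, Quispe 2, Costa 2, Ito 2 — all ≤ 2.

2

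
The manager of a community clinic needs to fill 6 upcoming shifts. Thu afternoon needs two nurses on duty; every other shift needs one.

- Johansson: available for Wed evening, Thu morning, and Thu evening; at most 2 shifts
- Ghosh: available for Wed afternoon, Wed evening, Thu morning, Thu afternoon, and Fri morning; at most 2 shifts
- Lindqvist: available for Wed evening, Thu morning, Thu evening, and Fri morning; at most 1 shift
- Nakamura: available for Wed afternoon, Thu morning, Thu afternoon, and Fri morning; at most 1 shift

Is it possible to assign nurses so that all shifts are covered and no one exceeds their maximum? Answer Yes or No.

Total capacity is 2+2+1+1 = 6 but 7 worker-slots are needed — infeasible.

No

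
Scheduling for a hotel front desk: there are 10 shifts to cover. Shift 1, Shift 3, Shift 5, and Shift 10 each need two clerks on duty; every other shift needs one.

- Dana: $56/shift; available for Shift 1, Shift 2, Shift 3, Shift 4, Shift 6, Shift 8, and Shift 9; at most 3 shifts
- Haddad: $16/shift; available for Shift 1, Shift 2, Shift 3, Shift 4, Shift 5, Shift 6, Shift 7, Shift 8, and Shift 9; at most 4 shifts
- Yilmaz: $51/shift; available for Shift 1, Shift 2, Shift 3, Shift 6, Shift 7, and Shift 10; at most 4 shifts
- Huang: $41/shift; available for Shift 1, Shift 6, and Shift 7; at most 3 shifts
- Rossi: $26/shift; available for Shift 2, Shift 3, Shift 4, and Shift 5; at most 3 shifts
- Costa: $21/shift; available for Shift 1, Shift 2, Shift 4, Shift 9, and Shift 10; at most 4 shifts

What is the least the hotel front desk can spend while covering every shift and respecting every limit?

$359

Shift 5 can only be covered by Haddad and Rossi, so that assignment is forced.
Shift 10 can only be covered by Yilmaz and Costa, so that assignment is forced.
Picking the cheapest available clerk for each shift independently would cost $289, but that ignores the shift limits.
An optimal schedule: Shift 1→Costa+Huang, Shift 2→Rossi, Shift 3→Haddad+Rossi, Shift 4→Costa, Shift 5→Haddad+Rossi, Shift 6→Huang, Shift 7→Haddad, Shift 8→Haddad, Shift 9→Costa, Shift 10→Costa+Yilmaz.
Total: 21 + 41 + 26 + 16 + 26 + 21 + 16 + 26 + 41 + 16 + 16 + 21 + 21 + 51 = $359.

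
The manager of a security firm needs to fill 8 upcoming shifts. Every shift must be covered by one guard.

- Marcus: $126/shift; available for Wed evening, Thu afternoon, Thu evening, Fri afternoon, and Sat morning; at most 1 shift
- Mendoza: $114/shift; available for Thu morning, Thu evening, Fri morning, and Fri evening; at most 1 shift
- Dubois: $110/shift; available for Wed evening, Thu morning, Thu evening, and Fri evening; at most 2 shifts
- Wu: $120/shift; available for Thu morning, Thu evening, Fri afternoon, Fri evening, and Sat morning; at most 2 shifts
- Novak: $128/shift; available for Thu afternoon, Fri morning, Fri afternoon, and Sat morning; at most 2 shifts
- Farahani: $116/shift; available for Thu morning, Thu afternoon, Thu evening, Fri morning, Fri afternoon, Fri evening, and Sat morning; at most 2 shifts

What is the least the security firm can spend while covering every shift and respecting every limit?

Picking the cheapest available guard for each shift independently would cost $902, but that ignores the shift limits.
An optimal schedule: Wed evening→Dubois, Thu morning→Dubois, Thu afternoon→Farahani, Thu evening→Marcus, Fri morning→Mendoza, Fri afternoon→Farahani, Fri evening→Wu, Sat morning→Wu.
Total: 110 + 110 + 116 + 126 + 114 + 116 + 120 + 120 = $932.

$932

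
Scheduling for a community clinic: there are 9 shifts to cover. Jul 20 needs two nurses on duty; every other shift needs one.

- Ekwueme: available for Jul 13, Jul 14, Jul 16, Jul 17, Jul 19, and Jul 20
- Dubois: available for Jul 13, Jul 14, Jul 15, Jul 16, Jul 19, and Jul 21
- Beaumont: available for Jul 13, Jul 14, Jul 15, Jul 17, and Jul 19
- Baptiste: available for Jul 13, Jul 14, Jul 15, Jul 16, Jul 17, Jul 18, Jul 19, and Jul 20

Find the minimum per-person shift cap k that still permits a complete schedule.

3

With 4 nurses and 10 worker-slots to fill, someone must work at least ⌈10/4⌉ = 3 shifts, so k ≥ 3.
k = 3 works: Jul 13→Dubois, Jul 14→Beaumont, Jul 15→Dubois, Jul 16→Ekwueme, Jul 17→Ekwueme, Jul 18→Baptiste, Jul 19→Beaumont, Jul 20→Ekwueme+Baptiste, Jul 21→Dubois.
Loads: Ekwueme 3, Dubois 3, Beaumont 2, Baptiste 2 — all ≤ 3.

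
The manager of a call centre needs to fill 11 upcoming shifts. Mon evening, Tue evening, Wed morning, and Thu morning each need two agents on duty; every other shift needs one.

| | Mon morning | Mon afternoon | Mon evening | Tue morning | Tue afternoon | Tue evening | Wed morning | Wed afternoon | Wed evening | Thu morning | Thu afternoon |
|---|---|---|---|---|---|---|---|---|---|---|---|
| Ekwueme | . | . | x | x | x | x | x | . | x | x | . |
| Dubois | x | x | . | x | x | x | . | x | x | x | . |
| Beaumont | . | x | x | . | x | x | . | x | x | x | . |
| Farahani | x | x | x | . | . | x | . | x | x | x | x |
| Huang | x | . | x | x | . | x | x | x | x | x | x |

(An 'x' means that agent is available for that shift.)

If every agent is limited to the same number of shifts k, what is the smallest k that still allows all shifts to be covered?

3

With 5 agents and 15 worker-slots to fill, someone must work at least ⌈15/5⌉ = 3 shifts, so k ≥ 3.
k = 3 works: Mon morning→Dubois, Mon afternoon→Dubois, Mon evening→Beaumont+Farahani, Tue morning→Ekwueme, Tue afternoon→Ekwueme, Tue evening→Beaumont+Huang, Wed morning→Ekwueme+Huang, Wed afternoon→Dubois, Wed evening→Beaumont, Thu morning→Farahani+Huang, Thu afternoon→Farahani.
Loads: Ekwueme 3, Dubois 3, Beaumont 3, Farahani 3, Huang 3 — all ≤ 3.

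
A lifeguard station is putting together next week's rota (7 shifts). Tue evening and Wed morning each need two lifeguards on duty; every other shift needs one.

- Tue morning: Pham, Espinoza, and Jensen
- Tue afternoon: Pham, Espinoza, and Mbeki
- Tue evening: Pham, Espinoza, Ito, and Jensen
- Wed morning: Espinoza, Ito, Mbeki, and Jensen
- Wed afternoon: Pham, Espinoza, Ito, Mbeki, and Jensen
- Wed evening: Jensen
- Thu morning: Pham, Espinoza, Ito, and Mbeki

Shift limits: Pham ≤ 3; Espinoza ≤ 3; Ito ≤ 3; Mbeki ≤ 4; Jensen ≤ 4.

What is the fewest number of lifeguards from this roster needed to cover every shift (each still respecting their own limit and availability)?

9 slots to fill and no one can take more than 4, so at least ⌈9/4⌉ = 3 lifeguards are needed.
Pham, Espinoza, and Jensen alone can cover everything: Tue morning→Pham, Tue afternoon→Pham, Tue evening→Espinoza+Jensen, Wed morning→Espinoza+Jensen, Wed afternoon→Espinoza, Wed evening→Jensen, Thu morning→Pham.

3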